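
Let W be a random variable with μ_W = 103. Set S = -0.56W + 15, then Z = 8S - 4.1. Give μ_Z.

μ_S = (-0.56)·103 + 15 = -42.68.
μ_Z = 8·(-42.68) + (-4.1) = -345.54.

μ_Z = -345.54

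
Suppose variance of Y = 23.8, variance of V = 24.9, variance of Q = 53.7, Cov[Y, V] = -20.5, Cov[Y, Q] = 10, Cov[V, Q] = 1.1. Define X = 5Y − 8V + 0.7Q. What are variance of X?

variance of X = 3912.593

variance of X = a²·variance of Y + b²·variance of V + c²·variance of Q + 2ab·Cov[Y, V] + 2ac·Cov[Y, Q] + 2bc·Cov[V, Q], with a = 5, b = -8, c = 0.7.
= 595 + 1593.6 + 26.313 + 1640 + 70 + (-12.32)
= 3912.593.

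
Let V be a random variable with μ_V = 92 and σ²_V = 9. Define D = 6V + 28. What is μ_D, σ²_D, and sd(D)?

μ_D = 580, σ²_D = 324, sd(D) = 18

D = 6V + 28 is linear with a = 6, b = 28.
μ_D = a·μ_V + b = 6·92 + 28 = 580.
σ²_D = a²·σ²_V = 6²·9 = 324 (the additive constant 28 does not affect variance).
sd(V) = √9 = 3.
sd(D) = |a|·sd(V) = |6|·3 = 18.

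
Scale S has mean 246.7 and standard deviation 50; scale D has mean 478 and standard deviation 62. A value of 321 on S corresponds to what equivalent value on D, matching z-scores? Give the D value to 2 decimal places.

D = 570.13

z = (321 − 246.7)/50 = 1.486.
D = 478 + z·62 = 478 + (321 − 246.7)·62/50 ≈ 570.13.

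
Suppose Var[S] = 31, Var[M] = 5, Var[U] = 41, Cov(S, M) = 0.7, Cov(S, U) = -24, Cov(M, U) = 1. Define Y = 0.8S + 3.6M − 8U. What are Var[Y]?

Var[Y] = a²·Var[S] + b²·Var[M] + c²·Var[U] + 2ab·Cov(S, M) + 2ac·Cov(S, U) + 2bc·Cov(M, U), with a = 0.8, b = 3.6, c = -8.
= 19.84 + 64.8 + 2624 + 4.032 + 307.2 + (-57.6)
= 2962.272.

Var[Y] = 2962.272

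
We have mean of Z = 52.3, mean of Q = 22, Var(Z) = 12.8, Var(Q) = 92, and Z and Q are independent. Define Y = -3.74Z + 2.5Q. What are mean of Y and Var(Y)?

mean of Y = (-3.74)·mean of Z + 2.5·mean of Q = (-3.74)·52.3 + 2.5·22 = -140.602.
Var(Y) = a²·Var(Z) + b²·Var(Q) + 2ab·covariance of Z and Q with a = -3.74, b = 2.5.
Independence gives covariance of Z and Q = 0.
= (-3.74)²·12.8 + 2.5²·92 + 2·(-3.74)·2.5·0
= 179.04128 + 575 + 0 = 754.04128.

mean of Y = -140.602, Var(Y) = 754.04128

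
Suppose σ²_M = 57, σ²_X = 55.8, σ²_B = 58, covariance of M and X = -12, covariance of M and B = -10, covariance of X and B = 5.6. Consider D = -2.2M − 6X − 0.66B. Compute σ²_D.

σ²_D = a²·σ²_M + b²·σ²_X + c²·σ²_B + 2ab·covariance of M and X + 2ac·covariance of M and B + 2bc·covariance of X and B, with a = -2.2, b = -6, c = -0.66.
= 275.88 + 2008.8 + 25.2648 + (-316.8) + (-29.04) + 44.352
= 2008.4568.

σ²_D = 2008.4568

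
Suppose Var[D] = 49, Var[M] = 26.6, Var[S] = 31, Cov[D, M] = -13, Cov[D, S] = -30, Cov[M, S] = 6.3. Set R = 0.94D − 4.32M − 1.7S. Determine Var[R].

Var[R] = a²·Var[D] + b²·Var[M] + c²·Var[S] + 2ab·Cov[D, M] + 2ac·Cov[D, S] + 2bc·Cov[M, S], with a = 0.94, b = -4.32, c = -1.7.
= 43.2964 + 496.41984 + 89.59 + 105.5808 + 95.88 + 92.5344
= 923.30144.

Var[R] = 923.30144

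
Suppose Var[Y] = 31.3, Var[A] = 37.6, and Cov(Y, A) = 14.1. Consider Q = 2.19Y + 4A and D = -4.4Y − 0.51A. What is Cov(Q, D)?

By bilinearity, Cov(Q, D) = ac·Var[Y] + bd·Var[A] + (ad+bc)·Cov(Y, A), with a=2.19, b=4, c=-4.4, d=-0.51.
ac·Var[Y] = 2.19·(-4.4)·31.3 = -301.6068
bd·Var[A] = 4·(-0.51)·37.6 = -76.704
(ad+bc)·Cov(Y, A) = (-18.7169)·14.1 = -263.90829
Cov(Q, D) = -301.6068 + (-76.704) + (-263.90829) = -642.21909.

Cov(Q, D) = -642.21909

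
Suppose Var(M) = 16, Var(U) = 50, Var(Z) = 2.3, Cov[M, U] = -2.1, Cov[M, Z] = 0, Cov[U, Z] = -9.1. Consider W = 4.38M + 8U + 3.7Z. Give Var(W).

Var(W) = a²·Var(M) + b²·Var(U) + c²·Var(Z) + 2ab·Cov[M, U] + 2ac·Cov[M, Z] + 2bc·Cov[U, Z], with a = 4.38, b = 8, c = 3.7.
= 306.9504 + 3200 + 31.487 + (-147.168) + 0 + (-538.72)
= 2852.5494.

Var(W) = 2852.5494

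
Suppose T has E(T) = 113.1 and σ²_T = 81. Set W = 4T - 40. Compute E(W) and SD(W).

E(W) = 412.4, SD(W) = 36

W = 4T - 40 is linear with a = 4, b = -40.
E(W) = a·E(T) + b = 4·113.1 + (-40) = 412.4.
SD(T) = √81 = 9.
SD(W) = |a|·SD(T) = |4|·9 = 36.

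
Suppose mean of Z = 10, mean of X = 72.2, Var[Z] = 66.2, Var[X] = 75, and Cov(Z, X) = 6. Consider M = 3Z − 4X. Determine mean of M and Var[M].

mean of M = -258.8, Var[M] = 1651.8

mean of M = 3·mean of Z + (-4)·mean of X = 3·10 + (-4)·72.2 = -258.8.
Var[M] = a²·Var[Z] + b²·Var[X] + 2ab·Cov(Z, X) with a = 3, b = -4.
= 3²·66.2 + (-4)²·75 + 2·3·(-4)·6
= 595.8 + 1200 + (-144) = 1651.8.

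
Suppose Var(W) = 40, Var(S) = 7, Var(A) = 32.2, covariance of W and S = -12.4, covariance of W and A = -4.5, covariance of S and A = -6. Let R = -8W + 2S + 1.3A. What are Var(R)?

Var(R) = 3101.618

Var(R) = a²·Var(W) + b²·Var(S) + c²·Var(A) + 2ab·covariance of W and S + 2ac·covariance of W and A + 2bc·covariance of S and A, with a = -8, b = 2, c = 1.3.
= 2560 + 28 + 54.418 + 396.8 + 93.6 + (-31.2)
= 3101.618.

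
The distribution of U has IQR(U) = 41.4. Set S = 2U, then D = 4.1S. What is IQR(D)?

IQR(D) = 339.48

IQR(S) = |2|·41.4 = 82.8.
IQR(D) = |4.1|·82.8 = 339.48.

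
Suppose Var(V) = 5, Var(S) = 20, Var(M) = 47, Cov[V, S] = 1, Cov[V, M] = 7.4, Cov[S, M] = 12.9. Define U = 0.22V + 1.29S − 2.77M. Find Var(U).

Var(U) = a²·Var(V) + b²·Var(S) + c²·Var(M) + 2ab·Cov[V, S] + 2ac·Cov[V, M] + 2bc·Cov[S, M], with a = 0.22, b = 1.29, c = -2.77.
= 0.242 + 33.282 + 360.6263 + 0.5676 + (-9.01912) + (-92.19114)
= 293.50764.

Var(U) = 293.50764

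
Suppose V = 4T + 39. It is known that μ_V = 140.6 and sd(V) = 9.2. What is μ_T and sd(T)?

μ_T = 25.4, sd(T) = 2.3

From V = 4T + 39: μ_V = a·μ_T + b, so μ_T = (μ_V − b)/a = (140.6 − 39)/4 = 25.4.
sd(V) = |a|·sd(T), so sd(T) = 9.2/|4| = 2.3.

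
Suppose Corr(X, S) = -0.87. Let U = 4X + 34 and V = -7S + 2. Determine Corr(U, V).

Corr(U, V) = 0.87

Linear rescalings preserve |correlation|; the slopes 4 and -7 have opposite signs, so the correlation flips sign: Corr(U, V) = −Corr(X, S) = 0.87.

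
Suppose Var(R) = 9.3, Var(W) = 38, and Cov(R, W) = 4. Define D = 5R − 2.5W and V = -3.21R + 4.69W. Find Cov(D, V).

By bilinearity, Cov(D, V) = ac·Var(R) + bd·Var(W) + (ad+bc)·Cov(R, W), with a=5, b=-2.5, c=-3.21, d=4.69.
ac·Var(R) = 5·(-3.21)·9.3 = -149.265
bd·Var(W) = (-2.5)·4.69·38 = -445.55
(ad+bc)·Cov(R, W) = (31.475)·4 = 125.9
Cov(D, V) = -149.265 + (-445.55) + 125.9 = -468.915.

Cov(D, V) = -468.915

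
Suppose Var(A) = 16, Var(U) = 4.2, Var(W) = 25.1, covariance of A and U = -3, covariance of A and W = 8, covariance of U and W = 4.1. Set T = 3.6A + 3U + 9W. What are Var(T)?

Var(T) = 2953.26

Var(T) = a²·Var(A) + b²·Var(U) + c²·Var(W) + 2ab·covariance of A and U + 2ac·covariance of A and W + 2bc·covariance of U and W, with a = 3.6, b = 3, c = 9.
= 207.36 + 37.8 + 2033.1 + (-64.8) + 518.4 + 221.4
= 2953.26.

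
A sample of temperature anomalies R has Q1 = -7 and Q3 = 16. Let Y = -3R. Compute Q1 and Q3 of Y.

Q1(Y) = -48, Q3(Y) = 21

a = -3 < 0 reverses order: Q1(Y) comes from Q3(R), Q3(Y) from Q1(R).
Q1(Y) = (-3)·16 = -48; Q3(Y) = (-3)·(-7) = 21.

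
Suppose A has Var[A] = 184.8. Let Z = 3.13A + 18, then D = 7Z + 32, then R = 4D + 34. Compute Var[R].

Var[R] = 1419406.22208

Var[Z] = 3.13²·184.8 = 1810.46712.
Var[D] = 7²·1810.46712 = 88712.88888.
Var[R] = 4²·88712.88888 = 1419406.22208.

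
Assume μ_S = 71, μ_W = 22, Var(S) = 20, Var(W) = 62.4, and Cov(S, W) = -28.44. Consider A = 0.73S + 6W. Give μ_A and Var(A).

μ_A = 0.73·μ_S + 6·μ_W = 0.73·71 + 6·22 = 183.83.
Var(A) = a²·Var(S) + b²·Var(W) + 2ab·Cov(S, W) with a = 0.73, b = 6.
= 0.73²·20 + 6²·62.4 + 2·0.73·6·(-28.44)
= 10.658 + 2246.4 + (-249.1344) = 2007.9236.

μ_A = 183.83, Var(A) = 2007.9236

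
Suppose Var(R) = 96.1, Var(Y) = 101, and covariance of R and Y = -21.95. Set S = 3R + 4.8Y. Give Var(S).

Var(S) = a²·Var(R) + b²·Var(Y) + 2ab·covariance of R and Y with a = 3, b = 4.8.
= 3²·96.1 + 4.8²·101 + 2·3·4.8·(-21.95)
= 864.9 + 2327.04 + (-632.16) = 2559.78.

Var(S) = 2559.78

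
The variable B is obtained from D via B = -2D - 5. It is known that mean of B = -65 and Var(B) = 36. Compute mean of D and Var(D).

mean of D = 30, Var(D) = 9

From B = -2D - 5: mean of B = a·mean of D + b, so mean of D = (mean of B − b)/a = (-65 − (-5))/(-2) = 30.
Var(B) = a²·Var(D), so Var(D) = 36/(-2)² = 9.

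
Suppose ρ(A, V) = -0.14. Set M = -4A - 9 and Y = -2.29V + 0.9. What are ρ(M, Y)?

Linear rescalings preserve correlation up to sign; here the slopes -4 and -2.29 have the same sign, so ρ(M, Y) = ρ(A, V) = -0.14.

ρ(M, Y) = -0.14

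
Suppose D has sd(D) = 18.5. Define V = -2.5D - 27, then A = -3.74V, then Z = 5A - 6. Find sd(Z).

sd(Z) = 864.875

sd(V) = |-2.5|·18.5 = 46.25.
sd(A) = |-3.74|·46.25 = 172.975.
sd(Z) = |5|·172.975 = 864.875.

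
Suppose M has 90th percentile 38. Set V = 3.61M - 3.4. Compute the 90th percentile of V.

90th percentile of V = 133.78

Since a = 3.61 > 0 the transformation is increasing, so the 90th percentile of V = a·(P_{90} of M) + b = 3.61·38 + (-3.4) = 133.78.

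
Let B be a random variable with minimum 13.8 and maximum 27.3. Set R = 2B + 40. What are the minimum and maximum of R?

min(R) = 67.6, max(R) = 94.6

a = 2 > 0, so min(R) = a·min(B)+b = 2·13.8 + 40 = 67.6 and max(R) = 2·27.3 + 40 = 94.6.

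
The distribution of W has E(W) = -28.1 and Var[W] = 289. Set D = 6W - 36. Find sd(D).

D = 6W - 36 is linear with a = 6, b = -36.
sd(W) = √289 = 17.
sd(D) = |a|·sd(W) = |6|·17 = 102.

sd(D) = 102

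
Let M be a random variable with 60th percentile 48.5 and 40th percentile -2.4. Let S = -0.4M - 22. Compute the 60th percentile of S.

60th percentile of S = -21.04

Since a = -0.4 < 0 the transformation is decreasing, reversing order: the 60th percentile of S corresponds to the 40th percentile of M.
So P_{60}(S) = a·P_{40}(M) + b = (-0.4)·(-2.4) + (-22) = -21.04.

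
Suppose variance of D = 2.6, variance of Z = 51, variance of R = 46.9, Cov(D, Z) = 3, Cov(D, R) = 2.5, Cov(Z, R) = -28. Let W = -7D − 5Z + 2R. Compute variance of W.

variance of W = a²·variance of D + b²·variance of Z + c²·variance of R + 2ab·Cov(D, Z) + 2ac·Cov(D, R) + 2bc·Cov(Z, R), with a = -7, b = -5, c = 2.
= 127.4 + 1275 + 187.6 + 210 + (-70) + 560
= 2290.

variance of W = 2290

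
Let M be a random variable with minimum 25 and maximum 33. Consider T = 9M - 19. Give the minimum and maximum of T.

a = 9 > 0, so min(T) = a·min(M)+b = 9·25 + (-19) = 206 and max(T) = 9·33 + (-19) = 278.

min(T) = 206, max(T) = 278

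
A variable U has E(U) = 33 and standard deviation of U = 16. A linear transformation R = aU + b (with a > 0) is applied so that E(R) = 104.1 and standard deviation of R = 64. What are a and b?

a = 4, b = -27.9

standard deviation of R = a·standard deviation of U (a > 0), so a = 64/16 = 4.
E(R) = a·E(U) + b, so b = 104.1 − 4·33 = -27.9.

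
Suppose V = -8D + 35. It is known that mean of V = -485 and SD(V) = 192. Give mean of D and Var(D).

From V = -8D + 35: mean of V = a·mean of D + b, so mean of D = (mean of V − b)/a = (-485 − 35)/(-8) = 65.
Var(V) = 192² = 36864.
Var(V) = a²·Var(D), so Var(D) = 36864/(-8)² = 576.

mean of D = 65, Var(D) = 576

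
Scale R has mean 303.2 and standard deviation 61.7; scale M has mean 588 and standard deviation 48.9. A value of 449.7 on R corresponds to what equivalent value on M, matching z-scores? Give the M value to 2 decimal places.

z = (449.7 − 303.2)/61.7 ≈ 2.3744.
M = 588 + z·48.9 = 588 + (449.7 − 303.2)·48.9/61.7 ≈ 704.11.

M = 704.11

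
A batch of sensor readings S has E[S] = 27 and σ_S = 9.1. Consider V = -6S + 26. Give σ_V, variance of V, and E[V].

V = -6S + 26 is linear with a = -6, b = 26.
σ_V = |a|·σ_S = |-6|·9.1 = 54.6.
variance of S = 9.1² = 82.81.
variance of V = a²·variance of S = (-6)²·82.81 = 2981.16 (the additive constant 26 does not affect variance).
E[V] = a·E[S] + b = (-6)·27 + 26 = -136.

σ_V = 54.6, variance of V = 2981.16, E[V] = -136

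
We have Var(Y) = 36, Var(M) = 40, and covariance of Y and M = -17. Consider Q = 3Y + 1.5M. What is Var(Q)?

Var(Q) = 261

Var(Q) = a²·Var(Y) + b²·Var(M) + 2ab·covariance of Y and M with a = 3, b = 1.5.
= 3²·36 + 1.5²·40 + 2·3·1.5·(-17)
= 324 + 90 + (-153) = 261.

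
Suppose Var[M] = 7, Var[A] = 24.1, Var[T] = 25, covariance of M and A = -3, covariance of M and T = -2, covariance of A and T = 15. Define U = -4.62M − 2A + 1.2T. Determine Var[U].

Var[U] = a²·Var[M] + b²·Var[A] + c²·Var[T] + 2ab·covariance of M and A + 2ac·covariance of M and T + 2bc·covariance of A and T, with a = -4.62, b = -2, c = 1.2.
= 149.4108 + 96.4 + 36 + (-55.44) + 22.176 + (-72)
= 176.5468.

Var[U] = 176.5468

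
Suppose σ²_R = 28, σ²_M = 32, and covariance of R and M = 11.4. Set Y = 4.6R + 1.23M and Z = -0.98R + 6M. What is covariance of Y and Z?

covariance of Y and Z = 410.83444

By bilinearity, covariance of Y and Z = ac·σ²_R + bd·σ²_M + (ad+bc)·covariance of R and M, with a=4.6, b=1.23, c=-0.98, d=6.
ac·σ²_R = 4.6·(-0.98)·28 = -126.224
bd·σ²_M = 1.23·6·32 = 236.16
(ad+bc)·covariance of R and M = (26.3946)·11.4 = 300.89844
covariance of Y and Z = -126.224 + 236.16 + 300.89844 = 410.83444.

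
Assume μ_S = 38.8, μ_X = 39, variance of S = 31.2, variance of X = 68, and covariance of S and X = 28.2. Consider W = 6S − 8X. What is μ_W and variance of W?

μ_W = 6·μ_S + (-8)·μ_X = 6·38.8 + (-8)·39 = -79.2.
variance of W = a²·variance of S + b²·variance of X + 2ab·covariance of S and X with a = 6, b = -8.
= 6²·31.2 + (-8)²·68 + 2·6·(-8)·28.2
= 1123.2 + 4352 + (-2707.2) = 2768.

μ_W = -79.2, variance of W = 2768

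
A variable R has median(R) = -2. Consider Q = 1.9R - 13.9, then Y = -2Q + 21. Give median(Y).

median(Y) = 56.4

median(Q) = 1.9·(-2) + (-13.9) = -17.7.
median(Y) = (-2)·(-17.7) + 21 = 56.4.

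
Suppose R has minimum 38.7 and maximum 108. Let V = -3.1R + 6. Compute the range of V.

Range of R = 108 − 38.7 = 69.3.
Range(V) = |a|·Range(R) = |-3.1|·69.3 = 214.83.

Range(V) = 214.83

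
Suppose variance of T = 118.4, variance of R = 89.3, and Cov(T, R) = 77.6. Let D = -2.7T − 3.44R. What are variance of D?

variance of D = a²·variance of T + b²·variance of R + 2ab·Cov(T, R) with a = -2.7, b = -3.44.
= (-2.7)²·118.4 + (-3.44)²·89.3 + 2·(-2.7)·(-3.44)·77.6
= 863.136 + 1056.74048 + 1441.4976 = 3361.37408.

variance of D = 3361.37408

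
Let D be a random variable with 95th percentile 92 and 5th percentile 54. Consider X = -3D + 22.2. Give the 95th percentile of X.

95th percentile of X = -139.8

Since a = -3 < 0 the transformation is decreasing, reversing order: the 95th percentile of X corresponds to the 5th percentile of D.
So P_{95}(X) = a·P_{5}(D) + b = (-3)·54 + 22.2 = -139.8.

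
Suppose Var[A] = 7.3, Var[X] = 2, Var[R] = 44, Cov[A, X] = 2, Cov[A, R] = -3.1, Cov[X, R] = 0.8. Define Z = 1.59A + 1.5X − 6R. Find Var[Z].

Var[Z] = 1661.24313

Var[Z] = a²·Var[A] + b²·Var[X] + c²·Var[R] + 2ab·Cov[A, X] + 2ac·Cov[A, R] + 2bc·Cov[X, R], with a = 1.59, b = 1.5, c = -6.
= 18.45513 + 4.5 + 1584 + 9.54 + 59.148 + (-14.4)
= 1661.24313.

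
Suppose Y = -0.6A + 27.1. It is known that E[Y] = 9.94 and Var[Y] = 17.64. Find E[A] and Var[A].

From Y = -0.6A + 27.1: E[Y] = a·E[A] + b, so E[A] = (E[Y] − b)/a = (9.94 − 27.1)/(-0.6) = 28.6.
Var[Y] = a²·Var[A], so Var[A] = 17.64/(-0.6)² = 49.

E[A] = 28.6, Var[A] = 49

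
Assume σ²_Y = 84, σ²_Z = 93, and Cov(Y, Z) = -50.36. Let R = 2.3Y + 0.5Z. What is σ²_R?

σ²_R = 351.782

σ²_R = a²·σ²_Y + b²·σ²_Z + 2ab·Cov(Y, Z) with a = 2.3, b = 0.5.
= 2.3²·84 + 0.5²·93 + 2·2.3·0.5·(-50.36)
= 444.36 + 23.25 + (-115.828) = 351.782.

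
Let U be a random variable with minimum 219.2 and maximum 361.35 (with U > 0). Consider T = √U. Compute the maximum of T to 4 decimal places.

max(T) = 19.0092

√U is increasing on this domain, so max(T) comes from max(U) = 361.35: max(T) = √(361.35) ≈ 19.0092.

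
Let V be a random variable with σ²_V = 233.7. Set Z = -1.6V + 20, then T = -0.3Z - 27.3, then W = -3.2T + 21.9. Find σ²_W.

σ²_W = 551.3674752

σ²_Z = (-1.6)²·233.7 = 598.272.
σ²_T = (-0.3)²·598.272 = 53.84448.
σ²_W = (-3.2)²·53.84448 = 551.3674752.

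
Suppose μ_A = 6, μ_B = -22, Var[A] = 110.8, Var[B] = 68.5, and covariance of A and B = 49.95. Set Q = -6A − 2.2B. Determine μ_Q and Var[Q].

μ_Q = (-6)·μ_A + (-2.2)·μ_B = (-6)·6 + (-2.2)·(-22) = 12.4.
Var[Q] = a²·Var[A] + b²·Var[B] + 2ab·covariance of A and B with a = -6, b = -2.2.
= (-6)²·110.8 + (-2.2)²·68.5 + 2·(-6)·(-2.2)·49.95
= 3988.8 + 331.54 + 1318.68 = 5639.02.

μ_Q = 12.4, Var[Q] = 5639.02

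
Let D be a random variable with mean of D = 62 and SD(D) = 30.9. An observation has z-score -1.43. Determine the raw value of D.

D = 17.813

D = mean of D + z·SD(D) = 62 + (-1.43)·30.9 = 17.813.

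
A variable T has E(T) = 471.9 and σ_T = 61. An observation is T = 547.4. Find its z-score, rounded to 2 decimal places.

z = (T − E(T)) / σ_T = (547.4 − 471.9) / 61 ≈ 1.24.

z = 1.24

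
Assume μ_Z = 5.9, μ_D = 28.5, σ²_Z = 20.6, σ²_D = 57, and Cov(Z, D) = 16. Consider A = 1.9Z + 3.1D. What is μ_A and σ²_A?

μ_A = 1.9·μ_Z + 3.1·μ_D = 1.9·5.9 + 3.1·28.5 = 99.56.
σ²_A = a²·σ²_Z + b²·σ²_D + 2ab·Cov(Z, D) with a = 1.9, b = 3.1.
= 1.9²·20.6 + 3.1²·57 + 2·1.9·3.1·16
= 74.366 + 547.77 + 188.48 = 810.616.

μ_A = 99.56, σ²_A = 810.616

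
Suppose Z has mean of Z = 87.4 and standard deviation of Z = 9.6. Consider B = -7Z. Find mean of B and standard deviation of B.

mean of B = -611.8, standard deviation of B = 67.2

B = -7Z is linear with a = -7, b = 0.
mean of B = a·mean of Z + b = (-7)·87.4 = -611.8.
standard deviation of B = |a|·standard deviation of Z = |-7|·9.6 = 67.2.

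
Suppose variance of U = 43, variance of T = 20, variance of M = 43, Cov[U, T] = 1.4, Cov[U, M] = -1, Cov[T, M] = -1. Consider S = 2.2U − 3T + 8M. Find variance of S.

variance of S = a²·variance of U + b²·variance of T + c²·variance of M + 2ab·Cov[U, T] + 2ac·Cov[U, M] + 2bc·Cov[T, M], with a = 2.2, b = -3, c = 8.
= 208.12 + 180 + 2752 + (-18.48) + (-35.2) + 48
= 3134.44.

variance of S = 3134.44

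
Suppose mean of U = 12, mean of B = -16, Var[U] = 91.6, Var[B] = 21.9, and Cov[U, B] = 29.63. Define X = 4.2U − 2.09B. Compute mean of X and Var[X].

mean of X = 83.84, Var[X] = 1191.30111

mean of X = 4.2·mean of U + (-2.09)·mean of B = 4.2·12 + (-2.09)·(-16) = 83.84.
Var[X] = a²·Var[U] + b²·Var[B] + 2ab·Cov[U, B] with a = 4.2, b = -2.09.
= 4.2²·91.6 + (-2.09)²·21.9 + 2·4.2·(-2.09)·29.63
= 1615.824 + 95.66139 + (-520.18428) = 1191.30111.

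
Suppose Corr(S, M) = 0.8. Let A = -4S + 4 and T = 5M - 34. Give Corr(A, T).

Corr(A, T) = -0.8

Linear rescalings preserve |correlation|; the slopes -4 and 5 have opposite signs, so the correlation flips sign: Corr(A, T) = −Corr(S, M) = -0.8.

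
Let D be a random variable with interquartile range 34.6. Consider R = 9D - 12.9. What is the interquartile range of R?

Under R = aD + b, IQR(R) = |a|·IQR(D) = |9|·34.6 = 311.4 (shifts cancel; spread scales by |a|).

IQR(R) = 311.4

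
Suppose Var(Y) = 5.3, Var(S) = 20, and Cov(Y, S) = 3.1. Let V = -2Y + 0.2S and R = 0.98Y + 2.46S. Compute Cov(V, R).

By bilinearity, Cov(V, R) = ac·Var(Y) + bd·Var(S) + (ad+bc)·Cov(Y, S), with a=-2, b=0.2, c=0.98, d=2.46.
ac·Var(Y) = (-2)·0.98·5.3 = -10.388
bd·Var(S) = 0.2·2.46·20 = 9.84
(ad+bc)·Cov(Y, S) = (-4.724)·3.1 = -14.6444
Cov(V, R) = -10.388 + 9.84 + (-14.6444) = -15.1924.

Cov(V, R) = -15.1924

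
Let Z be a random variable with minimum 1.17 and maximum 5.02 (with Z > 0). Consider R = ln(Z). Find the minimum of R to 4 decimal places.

ln(Z) is increasing on this domain, so min(R) comes from min(Z) = 1.17: min(R) = ln(1.17) ≈ 0.157.

min(R) = 0.157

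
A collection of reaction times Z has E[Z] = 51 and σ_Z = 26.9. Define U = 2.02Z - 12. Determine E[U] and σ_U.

E[U] = 91.02, σ_U = 54.338

U = 2.02Z - 12 is linear with a = 2.02, b = -12.
E[U] = a·E[Z] + b = 2.02·51 + (-12) = 91.02.
σ_U = |a|·σ_Z = |2.02|·26.9 = 54.338.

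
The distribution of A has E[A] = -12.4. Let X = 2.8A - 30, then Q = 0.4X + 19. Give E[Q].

E[X] = 2.8·(-12.4) + (-30) = -64.72.
E[Q] = 0.4·(-64.72) + 19 = -6.888.

E[Q] = -6.888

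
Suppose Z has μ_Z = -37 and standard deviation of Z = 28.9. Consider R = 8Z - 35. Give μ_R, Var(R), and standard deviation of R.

μ_R = -331, Var(R) = 53453.44, standard deviation of R = 231.2

R = 8Z - 35 is linear with a = 8, b = -35.
μ_R = a·μ_Z + b = 8·(-37) + (-35) = -331.
Var(Z) = 28.9² = 835.21.
Var(R) = a²·Var(Z) = 8²·835.21 = 53453.44 (the additive constant -35 does not affect variance).
standard deviation of R = |a|·standard deviation of Z = |8|·28.9 = 231.2.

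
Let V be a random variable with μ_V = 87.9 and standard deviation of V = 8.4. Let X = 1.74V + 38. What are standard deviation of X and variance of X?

X = 1.74V + 38 is linear with a = 1.74, b = 38.
standard deviation of X = |a|·standard deviation of V = |1.74|·8.4 = 14.616.
variance of V = 8.4² = 70.56.
variance of X = a²·variance of V = 1.74²·70.56 = 213.627456 (the additive constant 38 does not affect variance).

standard deviation of X = 14.616, variance of X = 213.627456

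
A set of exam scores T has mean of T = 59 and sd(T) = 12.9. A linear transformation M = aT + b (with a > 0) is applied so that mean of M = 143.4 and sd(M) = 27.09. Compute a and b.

sd(M) = a·sd(T) (a > 0), so a = 27.09/12.9 = 2.1.
mean of M = a·mean of T + b, so b = 143.4 − 2.1·59 = 19.5.

a = 2.1, b = 19.5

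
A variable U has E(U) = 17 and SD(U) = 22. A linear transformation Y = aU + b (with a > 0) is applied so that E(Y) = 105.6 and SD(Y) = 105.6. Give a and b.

SD(Y) = a·SD(U) (a > 0), so a = 105.6/22 = 4.8.
E(Y) = a·E(U) + b, so b = 105.6 − 4.8·17 = 24.

a = 4.8, b = 24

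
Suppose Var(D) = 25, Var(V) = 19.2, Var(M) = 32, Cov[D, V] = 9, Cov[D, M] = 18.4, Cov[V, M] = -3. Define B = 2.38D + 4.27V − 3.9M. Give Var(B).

Var(B) = a²·Var(D) + b²·Var(V) + c²·Var(M) + 2ab·Cov[D, V] + 2ac·Cov[D, M] + 2bc·Cov[V, M], with a = 2.38, b = 4.27, c = -3.9.
= 141.61 + 350.07168 + 486.72 + 182.9268 + (-341.5776) + 99.918
= 919.66888.

Var(B) = 919.66888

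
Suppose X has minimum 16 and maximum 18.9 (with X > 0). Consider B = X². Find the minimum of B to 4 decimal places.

X² is increasing on this domain, so min(B) comes from min(X) = 16: min(B) = square(16) = 256.

min(B) = 256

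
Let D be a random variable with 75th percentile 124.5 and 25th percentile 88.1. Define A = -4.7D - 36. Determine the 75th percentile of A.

75th percentile of A = -450.07

Since a = -4.7 < 0 the transformation is decreasing, reversing order: the 75th percentile of A corresponds to the 25th percentile of D.
So P_{75}(A) = a·P_{25}(D) + b = (-4.7)·88.1 + (-36) = -450.07.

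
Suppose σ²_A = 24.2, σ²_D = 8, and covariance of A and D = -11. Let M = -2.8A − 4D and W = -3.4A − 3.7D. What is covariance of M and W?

covariance of M and W = 85.224

By bilinearity, covariance of M and W = ac·σ²_A + bd·σ²_D + (ad+bc)·covariance of A and D, with a=-2.8, b=-4, c=-3.4, d=-3.7.
ac·σ²_A = (-2.8)·(-3.4)·24.2 = 230.384
bd·σ²_D = (-4)·(-3.7)·8 = 118.4
(ad+bc)·covariance of A and D = (23.96)·(-11) = -263.56
covariance of M and W = 230.384 + 118.4 + (-263.56) = 85.224.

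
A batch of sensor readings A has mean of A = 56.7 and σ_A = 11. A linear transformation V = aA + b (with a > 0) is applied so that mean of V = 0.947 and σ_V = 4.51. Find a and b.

σ_V = a·σ_A (a > 0), so a = 4.51/11 = 0.41.
mean of V = a·mean of A + b, so b = 0.947 − 0.41·56.7 = -22.3.

a = 0.41, b = -22.3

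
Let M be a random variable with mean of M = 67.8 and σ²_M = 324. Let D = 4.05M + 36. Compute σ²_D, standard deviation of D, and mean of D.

D = 4.05M + 36 is linear with a = 4.05, b = 36.
σ²_D = a²·σ²_M = 4.05²·324 = 5314.41 (the additive constant 36 does not affect variance).
standard deviation of M = √324 = 18.
standard deviation of D = |a|·standard deviation of M = |4.05|·18 = 72.9.
mean of D = a·mean of M + b = 4.05·67.8 + 36 = 310.59.

σ²_D = 5314.41, standard deviation of D = 72.9, mean of D = 310.59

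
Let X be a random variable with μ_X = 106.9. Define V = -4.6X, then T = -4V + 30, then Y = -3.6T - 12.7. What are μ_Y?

μ_V = (-4.6)·106.9 = -491.74.
μ_T = (-4)·(-491.74) + 30 = 1996.96.
μ_Y = (-3.6)·1996.96 + (-12.7) = -7201.756.

μ_Y = -7201.756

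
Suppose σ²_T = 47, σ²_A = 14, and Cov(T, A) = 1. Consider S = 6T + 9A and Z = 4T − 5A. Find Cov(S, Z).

By bilinearity, Cov(S, Z) = ac·σ²_T + bd·σ²_A + (ad+bc)·Cov(T, A), with a=6, b=9, c=4, d=-5.
ac·σ²_T = 6·4·47 = 1128
bd·σ²_A = 9·(-5)·14 = -630
(ad+bc)·Cov(T, A) = (6)·1 = 6
Cov(S, Z) = 1128 + (-630) + 6 = 504.

Cov(S, Z) = 504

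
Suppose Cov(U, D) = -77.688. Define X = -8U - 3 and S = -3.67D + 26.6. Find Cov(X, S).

Cov(X, S) = a·c·Cov(U, D) = (-8)·(-3.67)·(-77.688) = -2280.91968. Additive constants drop out.

Cov(X, S) = -2280.91968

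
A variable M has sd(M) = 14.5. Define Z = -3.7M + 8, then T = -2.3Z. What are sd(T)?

sd(T) = 123.395

sd(Z) = |-3.7|·14.5 = 53.65.
sd(T) = |-2.3|·53.65 = 123.395.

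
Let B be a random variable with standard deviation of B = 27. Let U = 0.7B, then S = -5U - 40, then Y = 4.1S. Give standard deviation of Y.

standard deviation of U = |0.7|·27 = 18.9.
standard deviation of S = |-5|·18.9 = 94.5.
standard deviation of Y = |4.1|·94.5 = 387.45.

standard deviation of Y = 387.45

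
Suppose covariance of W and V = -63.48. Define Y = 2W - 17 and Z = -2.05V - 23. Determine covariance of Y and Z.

covariance of Y and Z = 260.268

covariance of Y and Z = a·c·covariance of W and V = 2·(-2.05)·(-63.48) = 260.268. Additive constants drop out.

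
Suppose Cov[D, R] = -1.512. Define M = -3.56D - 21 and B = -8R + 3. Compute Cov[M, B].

Cov[M, B] = a·c·Cov[D, R] = (-3.56)·(-8)·(-1.512) = -43.06176. Additive constants drop out.

Cov[M, B] = -43.06176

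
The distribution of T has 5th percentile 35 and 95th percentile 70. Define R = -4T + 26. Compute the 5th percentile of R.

5th percentile of R = -254

Since a = -4 < 0 the transformation is decreasing, reversing order: the 5th percentile of R corresponds to the 95th percentile of T.
So P_{5}(R) = a·P_{95}(T) + b = (-4)·70 + 26 = -254.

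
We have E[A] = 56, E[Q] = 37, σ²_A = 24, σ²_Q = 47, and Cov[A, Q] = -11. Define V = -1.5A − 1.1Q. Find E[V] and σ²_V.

E[V] = -124.7, σ²_V = 74.57

E[V] = (-1.5)·E[A] + (-1.1)·E[Q] = (-1.5)·56 + (-1.1)·37 = -124.7.
σ²_V = a²·σ²_A + b²·σ²_Q + 2ab·Cov[A, Q] with a = -1.5, b = -1.1.
= (-1.5)²·24 + (-1.1)²·47 + 2·(-1.5)·(-1.1)·(-11)
= 54 + 56.87 + (-36.3) = 74.57.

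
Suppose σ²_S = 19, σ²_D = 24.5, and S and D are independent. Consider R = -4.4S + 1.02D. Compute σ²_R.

σ²_R = a²·σ²_S + b²·σ²_D + 2ab·Cov(S, D) with a = -4.4, b = 1.02.
Independence gives Cov(S, D) = 0.
= (-4.4)²·19 + 1.02²·24.5 + 2·(-4.4)·1.02·0
= 367.84 + 25.4898 + 0 = 393.3298.

σ²_R = 393.3298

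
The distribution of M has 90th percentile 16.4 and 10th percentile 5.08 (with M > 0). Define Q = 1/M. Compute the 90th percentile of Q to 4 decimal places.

1/M is decreasing on M > 0, so percentile order reverses: P_{90}(Q) uses P_{10}(M) = 5.08.
P_{90}(Q) = 1/5.08 ≈ 0.1969.

90th percentile of Q = 0.1969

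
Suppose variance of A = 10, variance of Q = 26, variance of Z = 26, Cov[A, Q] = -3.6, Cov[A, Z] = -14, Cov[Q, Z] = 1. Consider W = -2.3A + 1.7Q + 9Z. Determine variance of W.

variance of W = a²·variance of A + b²·variance of Q + c²·variance of Z + 2ab·Cov[A, Q] + 2ac·Cov[A, Z] + 2bc·Cov[Q, Z], with a = -2.3, b = 1.7, c = 9.
= 52.9 + 75.14 + 2106 + 28.152 + 579.6 + 30.6
= 2872.392.

variance of W = 2872.392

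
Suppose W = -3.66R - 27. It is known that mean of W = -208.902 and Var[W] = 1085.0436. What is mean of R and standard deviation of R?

mean of R = 49.7, standard deviation of R = 9

From W = -3.66R - 27: mean of W = a·mean of R + b, so mean of R = (mean of W − b)/a = (-208.902 − (-27))/(-3.66) = 49.7.
standard deviation of W = √1085.0436 = 32.94.
standard deviation of W = |a|·standard deviation of R, so standard deviation of R = 32.94/|-3.66| = 9.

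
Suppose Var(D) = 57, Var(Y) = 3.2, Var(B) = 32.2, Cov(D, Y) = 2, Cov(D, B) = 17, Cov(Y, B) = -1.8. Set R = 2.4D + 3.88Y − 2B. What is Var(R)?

Var(R) = 407.27808

Var(R) = a²·Var(D) + b²·Var(Y) + c²·Var(B) + 2ab·Cov(D, Y) + 2ac·Cov(D, B) + 2bc·Cov(Y, B), with a = 2.4, b = 3.88, c = -2.
= 328.32 + 48.17408 + 128.8 + 37.248 + (-163.2) + 27.936
= 407.27808.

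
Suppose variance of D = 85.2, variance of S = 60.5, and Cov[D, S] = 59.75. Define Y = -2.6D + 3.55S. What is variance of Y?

variance of Y = a²·variance of D + b²·variance of S + 2ab·Cov[D, S] with a = -2.6, b = 3.55.
= (-2.6)²·85.2 + 3.55²·60.5 + 2·(-2.6)·3.55·59.75
= 575.952 + 762.45125 + (-1102.985) = 235.41825.

variance of Y = 235.41825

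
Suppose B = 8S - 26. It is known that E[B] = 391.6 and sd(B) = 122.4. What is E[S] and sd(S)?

From B = 8S - 26: E[B] = a·E[S] + b, so E[S] = (E[B] − b)/a = (391.6 − (-26))/8 = 52.2.
sd(B) = |a|·sd(S), so sd(S) = 122.4/|8| = 15.3.

E[S] = 52.2, sd(S) = 15.3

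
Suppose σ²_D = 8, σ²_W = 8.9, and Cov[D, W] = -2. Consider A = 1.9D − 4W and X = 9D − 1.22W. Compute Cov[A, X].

By bilinearity, Cov[A, X] = ac·σ²_D + bd·σ²_W + (ad+bc)·Cov[D, W], with a=1.9, b=-4, c=9, d=-1.22.
ac·σ²_D = 1.9·9·8 = 136.8
bd·σ²_W = (-4)·(-1.22)·8.9 = 43.432
(ad+bc)·Cov[D, W] = (-38.318)·(-2) = 76.636
Cov[A, X] = 136.8 + 43.432 + 76.636 = 256.868.

Cov[A, X] = 256.868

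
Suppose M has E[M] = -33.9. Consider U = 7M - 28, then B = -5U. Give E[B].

E[B] = 1326.5

E[U] = 7·(-33.9) + (-28) = -265.3.
E[B] = (-5)·(-265.3) = 1326.5.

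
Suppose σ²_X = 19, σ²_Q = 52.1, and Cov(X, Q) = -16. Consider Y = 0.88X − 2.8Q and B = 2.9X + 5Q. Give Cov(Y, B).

By bilinearity, Cov(Y, B) = ac·σ²_X + bd·σ²_Q + (ad+bc)·Cov(X, Q), with a=0.88, b=-2.8, c=2.9, d=5.
ac·σ²_X = 0.88·2.9·19 = 48.488
bd·σ²_Q = (-2.8)·5·52.1 = -729.4
(ad+bc)·Cov(X, Q) = (-3.72)·(-16) = 59.52
Cov(Y, B) = 48.488 + (-729.4) + 59.52 = -621.392.

Cov(Y, B) = -621.392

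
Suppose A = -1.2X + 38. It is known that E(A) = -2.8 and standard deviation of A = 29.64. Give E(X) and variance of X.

E(X) = 34, variance of X = 610.09

From A = -1.2X + 38: E(A) = a·E(X) + b, so E(X) = (E(A) − b)/a = (-2.8 − 38)/(-1.2) = 34.
variance of A = 29.64² = 878.5296.
variance of A = a²·variance of X, so variance of X = 878.5296/(-1.2)² = 610.09.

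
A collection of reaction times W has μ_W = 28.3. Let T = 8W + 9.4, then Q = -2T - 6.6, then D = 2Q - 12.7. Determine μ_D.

μ_T = 8·28.3 + 9.4 = 235.8.
μ_Q = (-2)·235.8 + (-6.6) = -478.2.
μ_D = 2·(-478.2) + (-12.7) = -969.1.

μ_D = -969.1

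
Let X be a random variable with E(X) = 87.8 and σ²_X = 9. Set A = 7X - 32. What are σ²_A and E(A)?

σ²_A = 441, E(A) = 582.6

A = 7X - 32 is linear with a = 7, b = -32.
σ²_A = a²·σ²_X = 7²·9 = 441 (the additive constant -32 does not affect variance).
E(A) = a·E(X) + b = 7·87.8 + (-32) = 582.6.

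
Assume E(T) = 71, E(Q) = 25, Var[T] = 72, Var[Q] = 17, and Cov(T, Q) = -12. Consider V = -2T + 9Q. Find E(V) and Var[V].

E(V) = (-2)·E(T) + 9·E(Q) = (-2)·71 + 9·25 = 83.
Var[V] = a²·Var[T] + b²·Var[Q] + 2ab·Cov(T, Q) with a = -2, b = 9.
= (-2)²·72 + 9²·17 + 2·(-2)·9·(-12)
= 288 + 1377 + 432 = 2097.

E(V) = 83, Var[V] = 2097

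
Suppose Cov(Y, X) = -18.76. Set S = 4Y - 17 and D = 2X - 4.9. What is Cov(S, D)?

Cov(S, D) = -150.08

Cov(S, D) = a·c·Cov(Y, X) = 4·2·(-18.76) = -150.08. Additive constants drop out.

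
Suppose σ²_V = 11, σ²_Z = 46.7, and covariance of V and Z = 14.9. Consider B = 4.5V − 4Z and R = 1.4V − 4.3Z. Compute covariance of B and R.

covariance of B and R = 500.785

By bilinearity, covariance of B and R = ac·σ²_V + bd·σ²_Z + (ad+bc)·covariance of V and Z, with a=4.5, b=-4, c=1.4, d=-4.3.
ac·σ²_V = 4.5·1.4·11 = 69.3
bd·σ²_Z = (-4)·(-4.3)·46.7 = 803.24
(ad+bc)·covariance of V and Z = (-24.95)·14.9 = -371.755
covariance of B and R = 69.3 + 803.24 + (-371.755) = 500.785.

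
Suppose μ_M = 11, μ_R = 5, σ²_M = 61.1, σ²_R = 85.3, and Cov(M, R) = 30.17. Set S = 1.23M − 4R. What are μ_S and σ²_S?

μ_S = -6.47, σ²_S = 1160.36539

μ_S = 1.23·μ_M + (-4)·μ_R = 1.23·11 + (-4)·5 = -6.47.
σ²_S = a²·σ²_M + b²·σ²_R + 2ab·Cov(M, R) with a = 1.23, b = -4.
= 1.23²·61.1 + (-4)²·85.3 + 2·1.23·(-4)·30.17
= 92.43819 + 1364.8 + (-296.8728) = 1160.36539.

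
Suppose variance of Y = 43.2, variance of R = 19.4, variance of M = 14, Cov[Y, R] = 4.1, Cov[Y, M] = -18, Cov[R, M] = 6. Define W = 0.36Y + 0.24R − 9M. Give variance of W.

variance of W = a²·variance of Y + b²·variance of R + c²·variance of M + 2ab·Cov[Y, R] + 2ac·Cov[Y, M] + 2bc·Cov[R, M], with a = 0.36, b = 0.24, c = -9.
= 5.59872 + 1.11744 + 1134 + 0.70848 + 116.64 + (-25.92)
= 1232.14464.

variance of W = 1232.14464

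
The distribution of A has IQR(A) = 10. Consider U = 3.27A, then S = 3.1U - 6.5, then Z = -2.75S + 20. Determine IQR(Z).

IQR(U) = |3.27|·10 = 32.7.
IQR(S) = |3.1|·32.7 = 101.37.
IQR(Z) = |-2.75|·101.37 = 278.7675.

IQR(Z) = 278.7675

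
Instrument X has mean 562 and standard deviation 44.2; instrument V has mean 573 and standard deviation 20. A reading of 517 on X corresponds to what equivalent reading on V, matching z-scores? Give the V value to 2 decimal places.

z = (517 − 562)/44.2 ≈ -1.0181.
V = 573 + z·20 = 573 + (517 − 562)·20/44.2 ≈ 552.64.

V = 552.64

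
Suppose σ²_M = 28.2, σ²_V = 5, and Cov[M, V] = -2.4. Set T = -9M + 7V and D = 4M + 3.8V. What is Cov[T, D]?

Cov[T, D] = -867.32

By bilinearity, Cov[T, D] = ac·σ²_M + bd·σ²_V + (ad+bc)·Cov[M, V], with a=-9, b=7, c=4, d=3.8.
ac·σ²_M = (-9)·4·28.2 = -1015.2
bd·σ²_V = 7·3.8·5 = 133
(ad+bc)·Cov[M, V] = (-6.2)·(-2.4) = 14.88
Cov[T, D] = -1015.2 + 133 + 14.88 = -867.32.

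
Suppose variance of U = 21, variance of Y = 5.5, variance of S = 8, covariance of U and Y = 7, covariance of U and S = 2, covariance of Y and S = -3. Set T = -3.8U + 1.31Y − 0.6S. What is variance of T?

variance of T = 259.70255

variance of T = a²·variance of U + b²·variance of Y + c²·variance of S + 2ab·covariance of U and Y + 2ac·covariance of U and S + 2bc·covariance of Y and S, with a = -3.8, b = 1.31, c = -0.6.
= 303.24 + 9.43855 + 2.88 + (-69.692) + 9.12 + 4.716
= 259.70255.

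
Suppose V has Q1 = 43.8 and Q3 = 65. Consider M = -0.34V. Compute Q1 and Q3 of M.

Q1(M) = -22.1, Q3(M) = -14.892

a = -0.34 < 0 reverses order: Q1(M) comes from Q3(V), Q3(M) from Q1(V).
Q1(M) = (-0.34)·65 = -22.1; Q3(M) = (-0.34)·43.8 = -14.892.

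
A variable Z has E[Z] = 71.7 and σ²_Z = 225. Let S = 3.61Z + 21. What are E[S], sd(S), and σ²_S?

E[S] = 279.837, sd(S) = 54.15, σ²_S = 2932.2225

S = 3.61Z + 21 is linear with a = 3.61, b = 21.
E[S] = a·E[Z] + b = 3.61·71.7 + 21 = 279.837.
sd(Z) = √225 = 15.
sd(S) = |a|·sd(Z) = |3.61|·15 = 54.15.
σ²_S = a²·σ²_Z = 3.61²·225 = 2932.2225 (the additive constant 21 does not affect variance).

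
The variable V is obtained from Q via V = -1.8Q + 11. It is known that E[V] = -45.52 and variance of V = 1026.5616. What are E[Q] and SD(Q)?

E[Q] = 31.4, SD(Q) = 17.8

From V = -1.8Q + 11: E[V] = a·E[Q] + b, so E[Q] = (E[V] − b)/a = (-45.52 − 11)/(-1.8) = 31.4.
SD(V) = √1026.5616 = 32.04.
SD(V) = |a|·SD(Q), so SD(Q) = 32.04/|-1.8| = 17.8.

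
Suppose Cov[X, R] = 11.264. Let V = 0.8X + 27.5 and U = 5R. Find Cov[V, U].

Cov[V, U] = 45.056

Cov[V, U] = a·c·Cov[X, R] = 0.8·5·11.264 = 45.056. Additive constants drop out.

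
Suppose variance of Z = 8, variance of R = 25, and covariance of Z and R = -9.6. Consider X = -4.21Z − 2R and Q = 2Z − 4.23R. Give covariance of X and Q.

covariance of X and Q = 11.58032

By bilinearity, covariance of X and Q = ac·variance of Z + bd·variance of R + (ad+bc)·covariance of Z and R, with a=-4.21, b=-2, c=2, d=-4.23.
ac·variance of Z = (-4.21)·2·8 = -67.36
bd·variance of R = (-2)·(-4.23)·25 = 211.5
(ad+bc)·covariance of Z and R = (13.8083)·(-9.6) = -132.55968
covariance of X and Q = -67.36 + 211.5 + (-132.55968) = 11.58032.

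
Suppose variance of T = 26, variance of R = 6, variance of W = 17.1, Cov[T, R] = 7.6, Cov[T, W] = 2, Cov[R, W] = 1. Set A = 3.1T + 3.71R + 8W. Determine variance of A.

variance of A = 1760.2198

variance of A = a²·variance of T + b²·variance of R + c²·variance of W + 2ab·Cov[T, R] + 2ac·Cov[T, W] + 2bc·Cov[R, W], with a = 3.1, b = 3.71, c = 8.
= 249.86 + 82.5846 + 1094.4 + 174.8152 + 99.2 + 59.36
= 1760.2198.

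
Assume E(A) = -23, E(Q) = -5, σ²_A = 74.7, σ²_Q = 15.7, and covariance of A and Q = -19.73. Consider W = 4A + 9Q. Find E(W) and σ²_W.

E(W) = 4·E(A) + 9·E(Q) = 4·(-23) + 9·(-5) = -137.
σ²_W = a²·σ²_A + b²·σ²_Q + 2ab·covariance of A and Q with a = 4, b = 9.
= 4²·74.7 + 9²·15.7 + 2·4·9·(-19.73)
= 1195.2 + 1271.7 + (-1420.56) = 1046.34.

E(W) = -137, σ²_W = 1046.34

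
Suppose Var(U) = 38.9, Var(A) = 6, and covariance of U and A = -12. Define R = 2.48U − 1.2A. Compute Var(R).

Var(R) = 319.31456

Var(R) = a²·Var(U) + b²·Var(A) + 2ab·covariance of U and A with a = 2.48, b = -1.2.
= 2.48²·38.9 + (-1.2)²·6 + 2·2.48·(-1.2)·(-12)
= 239.25056 + 8.64 + 71.424 = 319.31456.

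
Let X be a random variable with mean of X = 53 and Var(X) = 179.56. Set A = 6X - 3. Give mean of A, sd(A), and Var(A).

mean of A = 315, sd(A) = 80.4, Var(A) = 6464.16

A = 6X - 3 is linear with a = 6, b = -3.
mean of A = a·mean of X + b = 6·53 + (-3) = 315.
sd(X) = √179.56 = 13.4.
sd(A) = |a|·sd(X) = |6|·13.4 = 80.4.
Var(A) = a²·Var(X) = 6²·179.56 = 6464.16 (the additive constant -3 does not affect variance).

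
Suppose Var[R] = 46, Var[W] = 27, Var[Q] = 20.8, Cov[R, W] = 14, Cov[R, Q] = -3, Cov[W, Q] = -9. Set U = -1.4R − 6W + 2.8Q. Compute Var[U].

Var[U] = 1786.352

Var[U] = a²·Var[R] + b²·Var[W] + c²·Var[Q] + 2ab·Cov[R, W] + 2ac·Cov[R, Q] + 2bc·Cov[W, Q], with a = -1.4, b = -6, c = 2.8.
= 90.16 + 972 + 163.072 + 235.2 + 23.52 + 302.4
= 1786.352.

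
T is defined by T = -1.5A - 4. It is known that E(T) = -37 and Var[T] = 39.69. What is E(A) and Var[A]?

E(A) = 22, Var[A] = 17.64

From T = -1.5A - 4: E(T) = a·E(A) + b, so E(A) = (E(T) − b)/a = (-37 − (-4))/(-1.5) = 22.
Var[T] = a²·Var[A], so Var[A] = 39.69/(-1.5)² = 17.64.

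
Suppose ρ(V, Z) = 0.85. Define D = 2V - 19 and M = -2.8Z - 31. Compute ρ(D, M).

Linear rescalings preserve |correlation|; the slopes 2 and -2.8 have opposite signs, so the correlation flips sign: ρ(D, M) = −ρ(V, Z) = -0.85.

ρ(D, M) = -0.85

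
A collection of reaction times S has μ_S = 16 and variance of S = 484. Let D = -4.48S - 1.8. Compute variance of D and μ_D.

D = -4.48S - 1.8 is linear with a = -4.48, b = -1.8.
variance of D = a²·variance of S = (-4.48)²·484 = 9714.0736 (the additive constant -1.8 does not affect variance).
μ_D = a·μ_S + b = (-4.48)·16 + (-1.8) = -73.48.

variance of D = 9714.0736, μ_D = -73.48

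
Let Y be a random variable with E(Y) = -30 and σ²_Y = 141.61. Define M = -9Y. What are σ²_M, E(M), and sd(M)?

M = -9Y is linear with a = -9, b = 0.
σ²_M = a²·σ²_Y = (-9)²·141.61 = 11470.41.
E(M) = a·E(Y) + b = (-9)·(-30) = 270.
sd(Y) = √141.61 = 11.9.
sd(M) = |a|·sd(Y) = |-9|·11.9 = 107.1.

σ²_M = 11470.41, E(M) = 270, sd(M) = 107.1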